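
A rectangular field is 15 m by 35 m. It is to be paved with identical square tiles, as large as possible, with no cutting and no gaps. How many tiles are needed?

21

Tile side = gcd(15, 35).
15 = 3 × 5
35 = 5 × 7
gcd(15, 35) = 5.
Tiles: (15/5) × (35/5) = 3 × 7 = 21.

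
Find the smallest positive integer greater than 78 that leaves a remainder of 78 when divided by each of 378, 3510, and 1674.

761748

N − 78 must be a common multiple of 378, 3510, and 1674.
378 = 2 × 3^3 × 7
3510 = 2 × 3^3 × 5 × 13
1674 = 2 × 3^3 × 31
LCM(378, 3510, 1674) = 2 × 3^3 × 5 × 7 × 13 × 31 = 761670.
Smallest N > 78 is LCM + 78 = 761670 + 78 = 761748.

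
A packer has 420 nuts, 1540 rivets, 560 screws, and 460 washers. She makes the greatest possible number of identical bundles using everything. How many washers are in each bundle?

23

Number of bundles = gcd(420, 1540, 560, 460).
420 = 2^2 × 3 × 5 × 7
1540 = 2^2 × 5 × 7 × 11
560 = 2^4 × 5 × 7
460 = 2^2 × 5 × 23
gcd(420, 1540, 560, 460) = 2^2 × 5 = 20.
washers per bundle = 460 / 20 = 23.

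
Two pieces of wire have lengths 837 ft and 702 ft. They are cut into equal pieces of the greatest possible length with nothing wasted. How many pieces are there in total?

57

Piece length = gcd(837, 702).
837 = 3^3 × 31
702 = 2 × 3^3 × 13
gcd(837, 702) = 3^3 = 27.
Total pieces = 837/27 + 702/27 = 31 + 26 = 57.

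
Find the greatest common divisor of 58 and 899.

58 = 2 × 29
899 = 29 × 31
gcd(58, 899) = 29.

29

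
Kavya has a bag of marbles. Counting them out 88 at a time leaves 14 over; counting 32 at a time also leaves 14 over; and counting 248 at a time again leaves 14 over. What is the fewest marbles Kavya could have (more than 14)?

10926

N − 14 must be a common multiple of 88, 32, and 248.
88 = 2^3 × 11
32 = 2^5
248 = 2^3 × 31
LCM(88, 32, 248) = 2^5 × 11 × 31 = 10912.
Smallest N > 14 is LCM + 14 = 10912 + 14 = 10926.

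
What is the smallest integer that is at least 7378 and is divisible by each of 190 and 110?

The integer must be a common multiple of 190 and 110, so a multiple of their LCM.
190 = 2 × 5 × 19
110 = 2 × 5 × 11
LCM(190, 110) = 2 × 5 × 11 × 19 = 2090.
Smallest multiple of 2090 that is ≥ 7378: ⌈7378/2090⌉ × 2090 = 4 × 2090 = 8360.

8360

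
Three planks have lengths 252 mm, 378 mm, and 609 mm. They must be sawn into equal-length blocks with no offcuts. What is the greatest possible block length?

This is the greatest common divisor of 252, 378, and 609.
252 = 2^2 × 3^2 × 7
378 = 2 × 3^3 × 7
609 = 3 × 7 × 29
gcd(252, 378, 609) = 3 × 7 = 21.

21 mm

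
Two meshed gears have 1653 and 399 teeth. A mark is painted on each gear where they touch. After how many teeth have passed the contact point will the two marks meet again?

We need the least common multiple of the intervals.
1653 = 3 × 19 × 29
399 = 3 × 7 × 19
LCM(1653, 399) = 3 × 7 × 19 × 29 = 11571.

11571 teeth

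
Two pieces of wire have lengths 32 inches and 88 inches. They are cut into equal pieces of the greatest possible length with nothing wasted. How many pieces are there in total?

Piece length = gcd(32, 88).
32 = 2^5
88 = 2^3 × 11
gcd(32, 88) = 2^3 = 8.
Total pieces = 32/8 + 88/8 = 4 + 11 = 15.

15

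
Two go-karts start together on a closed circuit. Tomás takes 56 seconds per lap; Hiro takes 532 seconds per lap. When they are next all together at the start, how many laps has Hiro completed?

2 laps

All finish a whole number of cycles simultaneously at t = LCM of the periods.
56 = 2^3 × 7
532 = 2^2 × 7 × 19
LCM(56, 532) = 2^3 × 7 × 19 = 1064.
Laps for period 532: 1064 / 532 = 2.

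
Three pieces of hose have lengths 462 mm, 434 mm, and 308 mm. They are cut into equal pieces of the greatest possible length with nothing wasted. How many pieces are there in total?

86

Piece length = gcd(462, 434, 308).
462 = 2 × 3 × 7 × 11
434 = 2 × 7 × 31
308 = 2^2 × 7 × 11
gcd(462, 434, 308) = 2 × 7 = 14.
Total pieces = 462/14 + 434/14 + 308/14 = 33 + 31 + 22 = 86.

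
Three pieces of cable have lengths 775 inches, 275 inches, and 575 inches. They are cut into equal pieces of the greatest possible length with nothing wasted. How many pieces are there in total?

65

Piece length = gcd(775, 275, 575).
775 = 5^2 × 31
275 = 5^2 × 11
575 = 5^2 × 23
gcd(775, 275, 575) = 5^2 = 25.
Total pieces = 775/25 + 275/25 + 575/25 = 31 + 11 + 23 = 65.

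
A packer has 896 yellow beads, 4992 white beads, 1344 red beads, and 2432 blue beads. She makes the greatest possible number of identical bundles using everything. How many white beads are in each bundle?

Number of bundles = gcd(896, 4992, 1344, 2432).
896 = 2^7 × 7
4992 = 2^7 × 3 × 13
1344 = 2^6 × 3 × 7
2432 = 2^7 × 19
gcd(896, 4992, 1344, 2432) = 2^6 = 64.
white beads per bundle = 4992 / 64 = 78.

78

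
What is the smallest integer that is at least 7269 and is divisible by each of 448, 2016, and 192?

8064

The integer must be a common multiple of 448, 2016, and 192, so a multiple of their LCM.
448 = 2^6 × 7
2016 = 2^5 × 3^2 × 7
192 = 2^6 × 3
LCM(448, 2016, 192) = 2^6 × 3^2 × 7 = 4032.
Smallest multiple of 4032 that is ≥ 7269: ⌈7269/4032⌉ × 4032 = 2 × 4032 = 8064.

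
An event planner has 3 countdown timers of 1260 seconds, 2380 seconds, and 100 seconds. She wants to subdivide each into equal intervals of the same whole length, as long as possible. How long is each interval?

20 seconds

The interval must divide each timer length; the longest such is the gcd.
1260 = 2^2 × 3^2 × 5 × 7
2380 = 2^2 × 5 × 7 × 17
100 = 2^2 × 5^2
gcd(1260, 2380, 100) = 2^2 × 5 = 20.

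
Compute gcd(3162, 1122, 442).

34

3162 = 2 × 3 × 17 × 31
1122 = 2 × 3 × 11 × 17
442 = 2 × 13 × 17
gcd(3162, 1122, 442) = 2 × 17 = 34.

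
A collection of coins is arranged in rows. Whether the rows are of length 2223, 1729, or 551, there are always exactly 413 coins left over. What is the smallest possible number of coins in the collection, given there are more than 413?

N − 413 must be a common multiple of 2223, 1729, and 551.
2223 = 3^2 × 13 × 19
1729 = 7 × 13 × 19
551 = 19 × 29
LCM(2223, 1729, 551) = 3^2 × 7 × 13 × 19 × 29 = 451269.
Smallest N > 413 is LCM + 413 = 451269 + 413 = 451682.

451682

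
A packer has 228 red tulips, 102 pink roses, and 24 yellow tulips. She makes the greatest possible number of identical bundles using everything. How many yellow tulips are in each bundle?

Number of bundles = gcd(228, 102, 24).
228 = 2^2 × 3 × 19
102 = 2 × 3 × 17
24 = 2^3 × 3
gcd(228, 102, 24) = 2 × 3 = 6.
yellow tulips per bundle = 24 / 6 = 4.

4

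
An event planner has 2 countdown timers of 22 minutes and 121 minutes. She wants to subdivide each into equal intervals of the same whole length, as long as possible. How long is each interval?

11 minutes

The interval must divide each timer length; the longest such is the gcd.
22 = 2 × 11
121 = 11^2
gcd(22, 121) = 11.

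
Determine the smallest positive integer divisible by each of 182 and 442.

182 = 2 × 7 × 13
442 = 2 × 13 × 17
LCM(182, 442) = 2 × 7 × 13 × 17 = 3094.

3094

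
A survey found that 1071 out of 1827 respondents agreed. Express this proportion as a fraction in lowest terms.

1071 = 3^2 × 7 × 17
1827 = 3^2 × 7 × 29
gcd(1071, 1827) = 3^2 × 7 = 63.
Divide numerator and denominator by 63: 1071/1827 = 17/29.

17/29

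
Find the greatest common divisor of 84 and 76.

84 = 2^2 × 3 × 7
76 = 2^2 × 19
gcd(84, 76) = 2^2 = 4.

4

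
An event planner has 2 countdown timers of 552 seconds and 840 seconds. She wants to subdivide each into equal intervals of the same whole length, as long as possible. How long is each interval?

The interval must divide each timer length; the longest such is the gcd.
552 = 2^3 × 3 × 23
840 = 2^3 × 3 × 5 × 7
gcd(552, 840) = 2^3 × 3 = 24.

24 seconds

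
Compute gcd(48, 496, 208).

48 = 2^4 × 3
496 = 2^4 × 31
208 = 2^4 × 13
gcd(48, 496, 208) = 2^4 = 16.

16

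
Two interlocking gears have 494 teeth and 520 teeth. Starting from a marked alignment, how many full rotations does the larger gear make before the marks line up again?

19 rotations

They are all back at their starting positions together after one LCM of the periods.
494 = 2 × 13 × 19
520 = 2^3 × 5 × 13
LCM(494, 520) = 2^3 × 5 × 13 × 19 = 9880.
Rotations for period 520: 9880 / 520 = 19.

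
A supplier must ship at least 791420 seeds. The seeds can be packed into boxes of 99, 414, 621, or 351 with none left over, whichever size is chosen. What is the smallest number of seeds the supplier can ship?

The number of seeds must be a common multiple of 99, 414, 621, and 351, so a multiple of their LCM.
99 = 3^2 × 11
414 = 2 × 3^2 × 23
621 = 3^3 × 23
351 = 3^3 × 13
LCM(99, 414, 621, 351) = 2 × 3^3 × 11 × 13 × 23 = 177606.
Smallest multiple of 177606 that is ≥ 791420: ⌈791420/177606⌉ × 177606 = 5 × 177606 = 888030.

888030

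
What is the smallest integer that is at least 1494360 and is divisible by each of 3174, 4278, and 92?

1574304

The integer must be a common multiple of 3174, 4278, and 92, so a multiple of their LCM.
3174 = 2 × 3 × 23^2
4278 = 2 × 3 × 23 × 31
92 = 2^2 × 23
LCM(3174, 4278, 92) = 2^2 × 3 × 23^2 × 31 = 196788.
Smallest multiple of 196788 that is ≥ 1494360: ⌈1494360/196788⌉ × 196788 = 8 × 196788 = 1574304.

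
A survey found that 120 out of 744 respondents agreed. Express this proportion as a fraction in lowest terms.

5/31

120 = 2^3 × 3 × 5
744 = 2^3 × 3 × 31
gcd(120, 744) = 2^3 × 3 = 24.
Divide numerator and denominator by 24: 120/744 = 5/31.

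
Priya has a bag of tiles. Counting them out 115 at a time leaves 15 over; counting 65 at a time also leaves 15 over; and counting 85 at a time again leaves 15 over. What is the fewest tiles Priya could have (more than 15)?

25430

N − 15 must be a common multiple of 115, 65, and 85.
115 = 5 × 23
65 = 5 × 13
85 = 5 × 17
LCM(115, 65, 85) = 5 × 13 × 17 × 23 = 25415.
Smallest N > 15 is LCM + 15 = 25415 + 15 = 25430.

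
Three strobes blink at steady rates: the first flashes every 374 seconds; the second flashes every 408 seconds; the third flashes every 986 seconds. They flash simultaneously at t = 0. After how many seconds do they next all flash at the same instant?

130152 seconds

They coincide at every common multiple of the periods; the first is the LCM.
374 = 2 × 11 × 17
408 = 2^3 × 3 × 17
986 = 2 × 17 × 29
LCM(374, 408, 986) = 2^3 × 3 × 11 × 17 × 29 = 130152.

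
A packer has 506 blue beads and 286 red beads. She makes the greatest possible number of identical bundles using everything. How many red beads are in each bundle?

Number of bundles = gcd(506, 286).
506 = 2 × 11 × 23
286 = 2 × 11 × 13
gcd(506, 286) = 2 × 11 = 22.
red beads per bundle = 286 / 22 = 13.

13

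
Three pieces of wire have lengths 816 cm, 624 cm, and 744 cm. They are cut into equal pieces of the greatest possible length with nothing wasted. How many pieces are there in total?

91

Piece length = gcd(816, 624, 744).
816 = 2^4 × 3 × 17
624 = 2^4 × 3 × 13
744 = 2^3 × 3 × 31
gcd(816, 624, 744) = 2^3 × 3 = 24.
Total pieces = 816/24 + 624/24 + 744/24 = 34 + 26 + 31 = 91.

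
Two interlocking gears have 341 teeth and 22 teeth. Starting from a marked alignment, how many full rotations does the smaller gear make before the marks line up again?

31 rotations

They are all back at their starting positions together after one LCM of the periods.
341 = 11 × 31
22 = 2 × 11
LCM(341, 22) = 2 × 11 × 31 = 682.
Rotations for period 22: 682 / 22 = 31.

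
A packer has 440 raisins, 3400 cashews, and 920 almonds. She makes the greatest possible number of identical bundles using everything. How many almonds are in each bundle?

Number of bundles = gcd(440, 3400, 920).
440 = 2^3 × 5 × 11
3400 = 2^3 × 5^2 × 17
920 = 2^3 × 5 × 23
gcd(440, 3400, 920) = 2^3 × 5 = 40.
almonds per bundle = 920 / 40 = 23.

23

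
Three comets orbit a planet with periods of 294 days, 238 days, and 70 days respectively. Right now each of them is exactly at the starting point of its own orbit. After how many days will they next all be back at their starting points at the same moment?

24990 days

We need the least common multiple of the intervals.
294 = 2 × 3 × 7^2
238 = 2 × 7 × 17
70 = 2 × 5 × 7
LCM(294, 238, 70) = 2 × 3 × 5 × 7^2 × 17 = 24990.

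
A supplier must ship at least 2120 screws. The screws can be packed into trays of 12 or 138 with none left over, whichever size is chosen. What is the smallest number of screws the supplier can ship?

The number of screws must be a common multiple of 12 and 138, so a multiple of their LCM.
12 = 2^2 × 3
138 = 2 × 3 × 23
LCM(12, 138) = 2^2 × 3 × 23 = 276.
Smallest multiple of 276 that is ≥ 2120: ⌈2120/276⌉ × 276 = 8 × 276 = 2208.

2208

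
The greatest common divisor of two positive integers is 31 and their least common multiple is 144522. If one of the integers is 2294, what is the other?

For two integers, gcd × lcm = product, so the other is (31 × 144522) / 2294 = 4480182 / 2294 = 1953.

1953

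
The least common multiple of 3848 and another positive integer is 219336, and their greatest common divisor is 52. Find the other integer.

gcd × lcm = product of the two integers, so the other integer is (52 × 219336) / 3848 = 2964.

2964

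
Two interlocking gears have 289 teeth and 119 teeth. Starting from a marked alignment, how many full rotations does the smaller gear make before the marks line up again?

17 rotations

They are all back at their starting positions together after one LCM of the periods.
289 = 17^2
119 = 7 × 17
LCM(289, 119) = 7 × 17^2 = 2023.
Rotations for period 119: 2023 / 119 = 17.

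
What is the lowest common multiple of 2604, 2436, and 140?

377580

2604 = 2^2 × 3 × 7 × 31
2436 = 2^2 × 3 × 7 × 29
140 = 2^2 × 5 × 7
LCM(2604, 2436, 140) = 2^2 × 3 × 5 × 7 × 29 × 31 = 377580.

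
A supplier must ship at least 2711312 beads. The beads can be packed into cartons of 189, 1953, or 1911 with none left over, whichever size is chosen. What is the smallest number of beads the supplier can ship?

The number of beads must be a common multiple of 189, 1953, and 1911, so a multiple of their LCM.
189 = 3^3 × 7
1953 = 3^2 × 7 × 31
1911 = 3 × 7^2 × 13
LCM(189, 1953, 1911) = 3^3 × 7^2 × 13 × 31 = 533169.
Smallest multiple of 533169 that is ≥ 2711312: ⌈2711312/533169⌉ × 533169 = 6 × 533169 = 3199014.

3199014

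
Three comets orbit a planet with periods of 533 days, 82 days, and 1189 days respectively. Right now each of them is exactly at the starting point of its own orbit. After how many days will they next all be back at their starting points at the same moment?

30914 days

We need the least common multiple of the intervals.
533 = 13 × 41
82 = 2 × 41
1189 = 29 × 41
LCM(533, 82, 1189) = 2 × 13 × 29 × 41 = 30914.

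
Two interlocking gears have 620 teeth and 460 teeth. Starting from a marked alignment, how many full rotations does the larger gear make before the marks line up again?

The first common completion time is the LCM of the periods.
620 = 2^2 × 5 × 31
460 = 2^2 × 5 × 23
LCM(620, 460) = 2^2 × 5 × 23 × 31 = 14260.
Rotations for period 620: 14260 / 620 = 23.

23 rotations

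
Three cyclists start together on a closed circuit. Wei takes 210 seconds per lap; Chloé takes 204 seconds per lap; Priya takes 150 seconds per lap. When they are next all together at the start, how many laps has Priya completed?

238 laps

The first common completion time is the LCM of the periods.
210 = 2 × 3 × 5 × 7
204 = 2^2 × 3 × 17
150 = 2 × 3 × 5^2
LCM(210, 204, 150) = 2^2 × 3 × 5^2 × 7 × 17 = 35700.
Laps for period 150: 35700 / 150 = 238.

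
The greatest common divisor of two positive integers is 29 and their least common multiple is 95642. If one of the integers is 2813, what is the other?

986

For two integers, gcd × lcm = product, so the other is (29 × 95642) / 2813 = 2773618 / 2813 = 986.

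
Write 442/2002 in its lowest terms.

442 = 2 × 13 × 17
2002 = 2 × 7 × 11 × 13
gcd(442, 2002) = 2 × 13 = 26.
Divide numerator and denominator by 26: 442/2002 = 17/77.

17/77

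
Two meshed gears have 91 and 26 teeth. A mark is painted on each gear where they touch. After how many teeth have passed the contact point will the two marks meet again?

They coincide at every common multiple of the periods; the first is the LCM.
91 = 7 × 13
26 = 2 × 13
LCM(91, 26) = 2 × 7 × 13 = 182.

182 teeth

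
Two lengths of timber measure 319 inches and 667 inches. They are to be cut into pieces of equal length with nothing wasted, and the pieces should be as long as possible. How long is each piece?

The greatest length dividing all of 319 and 667 is their gcd.
319 = 11 × 29
667 = 23 × 29
gcd(319, 667) = 29.

29 inches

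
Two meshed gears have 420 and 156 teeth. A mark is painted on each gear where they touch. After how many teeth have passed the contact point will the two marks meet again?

They coincide at every common multiple of the periods; the first is the LCM.
420 = 2^2 × 3 × 5 × 7
156 = 2^2 × 3 × 13
LCM(420, 156) = 2^2 × 3 × 5 × 7 × 13 = 5460.

5460 teeth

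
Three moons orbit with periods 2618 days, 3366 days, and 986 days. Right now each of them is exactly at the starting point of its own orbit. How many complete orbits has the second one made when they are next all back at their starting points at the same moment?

The first common completion time is the LCM of the periods.
2618 = 2 × 7 × 11 × 17
3366 = 2 × 3^2 × 11 × 17
986 = 2 × 17 × 29
LCM(2618, 3366, 986) = 2 × 3^2 × 7 × 11 × 17 × 29 = 683298.
Orbits for period 3366: 683298 / 3366 = 203.

203 orbits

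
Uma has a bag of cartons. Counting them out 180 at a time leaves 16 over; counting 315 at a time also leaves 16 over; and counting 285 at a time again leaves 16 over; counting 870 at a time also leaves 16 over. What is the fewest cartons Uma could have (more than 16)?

N − 16 must be a common multiple of 180, 315, 285, and 870.
180 = 2^2 × 3^2 × 5
315 = 3^2 × 5 × 7
285 = 3 × 5 × 19
870 = 2 × 3 × 5 × 29
LCM(180, 315, 285, 870) = 2^2 × 3^2 × 5 × 7 × 19 × 29 = 694260.
Smallest N > 16 is LCM + 16 = 694260 + 16 = 694276.

694276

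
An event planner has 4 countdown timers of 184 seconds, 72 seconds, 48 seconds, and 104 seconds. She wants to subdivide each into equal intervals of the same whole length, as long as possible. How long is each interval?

The interval must divide each timer length; the longest such is the gcd.
184 = 2^3 × 23
72 = 2^3 × 3^2
48 = 2^4 × 3
104 = 2^3 × 13
gcd(184, 72, 48, 104) = 2^3 = 8.

8 seconds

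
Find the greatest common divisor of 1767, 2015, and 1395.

31

1767 = 3 × 19 × 31
2015 = 5 × 13 × 31
1395 = 3^2 × 5 × 31
gcd(1767, 2015, 1395) = 31.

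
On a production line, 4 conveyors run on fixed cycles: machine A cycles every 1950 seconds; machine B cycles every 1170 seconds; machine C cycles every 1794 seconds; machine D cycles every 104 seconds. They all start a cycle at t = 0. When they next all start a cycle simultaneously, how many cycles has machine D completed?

5175 cycles

All finish a whole number of cycles simultaneously at t = LCM of the periods.
1950 = 2 × 3 × 5^2 × 13
1170 = 2 × 3^2 × 5 × 13
1794 = 2 × 3 × 13 × 23
104 = 2^3 × 13
LCM(1950, 1170, 1794, 104) = 2^3 × 3^2 × 5^2 × 13 × 23 = 538200.
Cycles for period 104: 538200 / 104 = 5175.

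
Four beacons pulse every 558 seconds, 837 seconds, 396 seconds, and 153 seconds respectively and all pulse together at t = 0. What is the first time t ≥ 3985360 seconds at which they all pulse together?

4382532 seconds

Joint pulses occur at multiples of LCM(558, 837, 396, 153).
558 = 2 × 3^2 × 31
837 = 3^3 × 31
396 = 2^2 × 3^2 × 11
153 = 3^2 × 17
LCM(558, 837, 396, 153) = 2^2 × 3^3 × 11 × 17 × 31 = 626076.
Smallest multiple of 626076 that is ≥ 3985360: ⌈3985360/626076⌉ × 626076 = 7 × 626076 = 4382532.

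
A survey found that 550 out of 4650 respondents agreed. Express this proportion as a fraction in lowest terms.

550 = 2 × 5^2 × 11
4650 = 2 × 3 × 5^2 × 31
gcd(550, 4650) = 2 × 5^2 = 50.
Divide numerator and denominator by 50: 550/4650 = 11/93.

11/93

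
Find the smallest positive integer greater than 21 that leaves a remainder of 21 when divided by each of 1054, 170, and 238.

36911

N − 21 must be a common multiple of 1054, 170, and 238.
1054 = 2 × 17 × 31
170 = 2 × 5 × 17
238 = 2 × 7 × 17
LCM(1054, 170, 238) = 2 × 5 × 7 × 17 × 31 = 36890.
Smallest N > 21 is LCM + 21 = 36890 + 21 = 36911.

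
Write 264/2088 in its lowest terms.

264 = 2^3 × 3 × 11
2088 = 2^3 × 3^2 × 29
gcd(264, 2088) = 2^3 × 3 = 24.
Divide numerator and denominator by 24: 264/2088 = 11/87.

11/87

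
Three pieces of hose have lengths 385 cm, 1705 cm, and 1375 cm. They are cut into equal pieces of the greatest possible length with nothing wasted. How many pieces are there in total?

63

Piece length = gcd(385, 1705, 1375).
385 = 5 × 7 × 11
1705 = 5 × 11 × 31
1375 = 5^3 × 11
gcd(385, 1705, 1375) = 5 × 11 = 55.
Total pieces = 385/55 + 1705/55 + 1375/55 = 7 + 31 + 25 = 63.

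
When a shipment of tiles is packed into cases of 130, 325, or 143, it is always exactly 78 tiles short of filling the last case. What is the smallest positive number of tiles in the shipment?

Being 78 short of a full case of size k means N ≡ −78 (mod k), i.e. N + 78 is a multiple of each size.
130 = 2 × 5 × 13
325 = 5^2 × 13
143 = 11 × 13
LCM(130, 325, 143) = 2 × 5^2 × 11 × 13 = 7150.
Smallest positive N is 7150 − 78 = 7072.

7072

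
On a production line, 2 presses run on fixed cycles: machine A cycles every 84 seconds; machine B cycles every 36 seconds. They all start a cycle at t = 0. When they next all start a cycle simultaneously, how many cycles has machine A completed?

All finish a whole number of cycles simultaneously at t = LCM of the periods.
84 = 2^2 × 3 × 7
36 = 2^2 × 3^2
LCM(84, 36) = 2^2 × 3^2 × 7 = 252.
Cycles for period 84: 252 / 84 = 3.

3 cycles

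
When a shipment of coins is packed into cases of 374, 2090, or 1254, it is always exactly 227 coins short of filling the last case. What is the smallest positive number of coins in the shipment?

Being 227 short of a full case of size k means N ≡ −227 (mod k), i.e. N + 227 is a multiple of each size.
374 = 2 × 11 × 17
2090 = 2 × 5 × 11 × 19
1254 = 2 × 3 × 11 × 19
LCM(374, 2090, 1254) = 2 × 3 × 5 × 11 × 17 × 19 = 106590.
Smallest positive N is 106590 − 227 = 106363.

106363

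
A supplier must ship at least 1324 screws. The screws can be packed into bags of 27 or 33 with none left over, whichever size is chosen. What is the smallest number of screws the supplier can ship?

1485

The number of screws must be a common multiple of 27 and 33, so a multiple of their LCM.
27 = 3^3
33 = 3 × 11
LCM(27, 33) = 3^3 × 11 = 297.
Smallest multiple of 297 that is ≥ 1324: ⌈1324/297⌉ × 297 = 5 × 297 = 1485.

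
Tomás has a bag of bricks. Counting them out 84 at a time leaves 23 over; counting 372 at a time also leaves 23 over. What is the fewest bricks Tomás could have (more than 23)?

2627

N − 23 must be a common multiple of 84 and 372.
84 = 2^2 × 3 × 7
372 = 2^2 × 3 × 31
LCM(84, 372) = 2^2 × 3 × 7 × 31 = 2604.
Smallest N > 23 is LCM + 23 = 2604 + 23 = 2627.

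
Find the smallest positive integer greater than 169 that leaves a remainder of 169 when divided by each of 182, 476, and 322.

N − 169 must be a common multiple of 182, 476, and 322.
182 = 2 × 7 × 13
476 = 2^2 × 7 × 17
322 = 2 × 7 × 23
LCM(182, 476, 322) = 2^2 × 7 × 13 × 17 × 23 = 142324.
Smallest N > 169 is LCM + 169 = 142324 + 169 = 142493.

142493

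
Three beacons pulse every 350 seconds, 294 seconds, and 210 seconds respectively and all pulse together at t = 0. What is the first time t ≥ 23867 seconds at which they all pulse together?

Joint pulses occur at multiples of LCM(350, 294, 210).
350 = 2 × 5^2 × 7
294 = 2 × 3 × 7^2
210 = 2 × 3 × 5 × 7
LCM(350, 294, 210) = 2 × 3 × 5^2 × 7^2 = 7350.
Smallest multiple of 7350 that is ≥ 23867: ⌈23867/7350⌉ × 7350 = 4 × 7350 = 29400.

29400 seconds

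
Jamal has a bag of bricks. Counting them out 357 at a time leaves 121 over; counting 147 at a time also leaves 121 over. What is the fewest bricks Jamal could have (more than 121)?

2620

N − 121 must be a common multiple of 357 and 147.
357 = 3 × 7 × 17
147 = 3 × 7^2
LCM(357, 147) = 3 × 7^2 × 17 = 2499.
Smallest N > 121 is LCM + 121 = 2499 + 121 = 2620.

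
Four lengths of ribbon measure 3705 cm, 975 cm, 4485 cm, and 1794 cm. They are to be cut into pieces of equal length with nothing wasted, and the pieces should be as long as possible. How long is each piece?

The greatest length dividing all of 3705, 975, 4485, and 1794 is their gcd.
3705 = 3 × 5 × 13 × 19
975 = 3 × 5^2 × 13
4485 = 3 × 5 × 13 × 23
1794 = 2 × 3 × 13 × 23
gcd(3705, 975, 4485, 1794) = 3 × 13 = 39.

39 cm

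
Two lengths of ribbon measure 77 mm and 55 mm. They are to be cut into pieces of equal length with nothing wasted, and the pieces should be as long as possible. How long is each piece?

11 mm

Each piece length must divide every original length, so the longest possible is gcd(77, 55).
77 = 7 × 11
55 = 5 × 11
gcd(77, 55) = 11.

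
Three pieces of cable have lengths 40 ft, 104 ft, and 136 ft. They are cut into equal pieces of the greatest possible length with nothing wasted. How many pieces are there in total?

Piece length = gcd(40, 104, 136).
40 = 2^3 × 5
104 = 2^3 × 13
136 = 2^3 × 17
gcd(40, 104, 136) = 2^3 = 8.
Total pieces = 40/8 + 104/8 + 136/8 = 5 + 13 + 17 = 35.

35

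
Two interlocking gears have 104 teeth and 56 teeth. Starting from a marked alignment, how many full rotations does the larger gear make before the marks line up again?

7 rotations

The first common completion time is the LCM of the periods.
104 = 2^3 × 13
56 = 2^3 × 7
LCM(104, 56) = 2^3 × 7 × 13 = 728.
Rotations for period 104: 728 / 104 = 7.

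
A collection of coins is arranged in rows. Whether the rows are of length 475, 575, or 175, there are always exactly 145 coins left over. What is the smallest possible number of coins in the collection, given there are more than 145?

N − 145 must be a common multiple of 475, 575, and 175.
475 = 5^2 × 19
575 = 5^2 × 23
175 = 5^2 × 7
LCM(475, 575, 175) = 5^2 × 7 × 19 × 23 = 76475.
Smallest N > 145 is LCM + 145 = 76475 + 145 = 76620.

76620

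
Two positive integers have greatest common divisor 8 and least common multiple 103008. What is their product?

824064

For any two positive integers, gcd × lcm = product = 8 × 103008 = 824064.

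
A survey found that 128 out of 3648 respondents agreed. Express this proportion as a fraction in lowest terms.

128 = 2^7
3648 = 2^6 × 3 × 19
gcd(128, 3648) = 2^6 = 64.
Divide numerator and denominator by 64: 128/3648 = 2/57.

2/57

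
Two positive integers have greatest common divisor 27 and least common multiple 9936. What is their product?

268272

For any two positive integers, gcd × lcm = product = 27 × 9936 = 268272.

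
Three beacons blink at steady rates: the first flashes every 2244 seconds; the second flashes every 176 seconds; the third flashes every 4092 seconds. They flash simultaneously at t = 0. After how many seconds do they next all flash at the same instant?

The first simultaneous occurrence is after LCM of the individual periods.
2244 = 2^2 × 3 × 11 × 17
176 = 2^4 × 11
4092 = 2^2 × 3 × 11 × 31
LCM(2244, 176, 4092) = 2^4 × 3 × 11 × 17 × 31 = 278256.

278256 seconds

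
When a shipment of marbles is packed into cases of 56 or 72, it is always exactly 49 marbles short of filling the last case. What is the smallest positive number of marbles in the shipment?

455

Being 49 short of a full case of size k means N ≡ −49 (mod k), i.e. N + 49 is a multiple of each size.
56 = 2^3 × 7
72 = 2^3 × 3^2
LCM(56, 72) = 2^3 × 3^2 × 7 = 504.
Smallest positive N is 504 − 49 = 455.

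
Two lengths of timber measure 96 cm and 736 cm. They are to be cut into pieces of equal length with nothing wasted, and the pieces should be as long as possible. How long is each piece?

By the Euclidean algorithm:
736 = 7 × 96 + 64
96 = 1 × 64 + 32
64 = 2 × 32 + 0
gcd(96, 736) = 32.

32 cm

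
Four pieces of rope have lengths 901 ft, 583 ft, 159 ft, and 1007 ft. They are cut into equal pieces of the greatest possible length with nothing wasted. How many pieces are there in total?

Piece length = gcd(901, 583, 159, 1007).
901 = 17 × 53
583 = 11 × 53
159 = 3 × 53
1007 = 19 × 53
gcd(901, 583, 159, 1007) = 53.
Total pieces = 901/53 + 583/53 + 159/53 + 1007/53 = 17 + 11 + 3 + 19 = 50.

50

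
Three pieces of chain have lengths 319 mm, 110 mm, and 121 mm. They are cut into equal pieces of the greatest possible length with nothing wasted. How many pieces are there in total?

50

Piece length = gcd(319, 110, 121).
319 = 11 × 29
110 = 2 × 5 × 11
121 = 11^2
gcd(319, 110, 121) = 11.
Total pieces = 319/11 + 110/11 + 121/11 = 29 + 10 + 11 = 50.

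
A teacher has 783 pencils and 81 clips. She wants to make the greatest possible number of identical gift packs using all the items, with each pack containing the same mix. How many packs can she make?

The pack count must divide each quantity, so the greatest is gcd(783, 81).
783 = 3^3 × 29
81 = 3^4
gcd(783, 81) = 3^3 = 27.

27 packs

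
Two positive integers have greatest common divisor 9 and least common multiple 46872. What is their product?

421848

For any two positive integers, gcd × lcm = product = 9 × 46872 = 421848.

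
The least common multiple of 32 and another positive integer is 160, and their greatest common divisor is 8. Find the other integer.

40

gcd × lcm = product of the two integers, so the other integer is (8 × 160) / 32 = 40.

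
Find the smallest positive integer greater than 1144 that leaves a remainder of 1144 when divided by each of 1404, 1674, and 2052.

828100

N − 1144 must be a common multiple of 1404, 1674, and 2052.
1404 = 2^2 × 3^3 × 13
1674 = 2 × 3^3 × 31
2052 = 2^2 × 3^3 × 19
LCM(1404, 1674, 2052) = 2^2 × 3^3 × 13 × 19 × 31 = 826956.
Smallest N > 1144 is LCM + 1144 = 826956 + 1144 = 828100.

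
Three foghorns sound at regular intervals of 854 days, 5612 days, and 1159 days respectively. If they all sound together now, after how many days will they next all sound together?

The first simultaneous occurrence is after LCM of the individual periods.
854 = 2 × 7 × 61
5612 = 2^2 × 23 × 61
1159 = 19 × 61
LCM(854, 5612, 1159) = 2^2 × 7 × 19 × 23 × 61 = 746396.

746396 days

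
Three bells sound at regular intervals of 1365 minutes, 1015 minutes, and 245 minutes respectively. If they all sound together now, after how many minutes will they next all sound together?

277095 minutes

They coincide at every common multiple of the periods; the first is the LCM.
1365 = 3 × 5 × 7 × 13
1015 = 5 × 7 × 29
245 = 5 × 7^2
LCM(1365, 1015, 245) = 3 × 5 × 7^2 × 13 × 29 = 277095.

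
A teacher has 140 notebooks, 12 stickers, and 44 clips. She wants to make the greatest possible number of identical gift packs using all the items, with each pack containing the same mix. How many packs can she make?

4 packs

The pack count must divide each quantity, so the greatest is gcd(140, 12, 44).
140 = 2^2 × 5 × 7
12 = 2^2 × 3
44 = 2^2 × 11
gcd(140, 12, 44) = 2^2 = 4.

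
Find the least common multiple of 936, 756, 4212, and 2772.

648648

936 = 2^3 × 3^2 × 13
756 = 2^2 × 3^3 × 7
4212 = 2^2 × 3^4 × 13
2772 = 2^2 × 3^2 × 7 × 11
LCM(936, 756, 4212, 2772) = 2^3 × 3^4 × 7 × 11 × 13 = 648648.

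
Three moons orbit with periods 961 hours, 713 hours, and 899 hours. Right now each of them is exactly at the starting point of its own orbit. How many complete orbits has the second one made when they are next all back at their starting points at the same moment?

All finish a whole number of cycles simultaneously at t = LCM of the periods.
961 = 31^2
713 = 23 × 31
899 = 29 × 31
LCM(961, 713, 899) = 23 × 29 × 31^2 = 640987.
Orbits for period 713: 640987 / 713 = 899.

899 orbits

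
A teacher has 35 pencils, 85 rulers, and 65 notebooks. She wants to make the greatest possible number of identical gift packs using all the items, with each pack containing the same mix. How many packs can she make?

The pack count must divide each quantity, so the greatest is gcd(35, 85, 65).
35 = 5 × 7
85 = 5 × 17
65 = 5 × 13
gcd(35, 85, 65) = 5.

5 packs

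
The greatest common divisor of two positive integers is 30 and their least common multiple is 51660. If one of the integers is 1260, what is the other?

For two integers, gcd × lcm = product, so the other is (30 × 51660) / 1260 = 1549800 / 1260 = 1230.

1230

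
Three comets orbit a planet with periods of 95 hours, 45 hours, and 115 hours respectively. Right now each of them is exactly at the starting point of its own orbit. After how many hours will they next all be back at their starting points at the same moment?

19665 hours

We need the least common multiple of the intervals.
95 = 5 × 19
45 = 3^2 × 5
115 = 5 × 23
LCM(95, 45, 115) = 3^2 × 5 × 19 × 23 = 19665.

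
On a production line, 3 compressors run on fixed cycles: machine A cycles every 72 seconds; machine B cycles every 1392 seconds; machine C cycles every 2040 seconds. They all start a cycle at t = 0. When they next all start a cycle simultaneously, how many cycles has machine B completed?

255 cycles

They are all back at their starting positions together after one LCM of the periods.
72 = 2^3 × 3^2
1392 = 2^4 × 3 × 29
2040 = 2^3 × 3 × 5 × 17
LCM(72, 1392, 2040) = 2^4 × 3^2 × 5 × 17 × 29 = 354960.
Cycles for period 1392: 354960 / 1392 = 255.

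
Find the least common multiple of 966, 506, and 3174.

244398

966 = 2 × 3 × 7 × 23
506 = 2 × 11 × 23
3174 = 2 × 3 × 23^2
LCM(966, 506, 3174) = 2 × 3 × 7 × 11 × 23^2 = 244398.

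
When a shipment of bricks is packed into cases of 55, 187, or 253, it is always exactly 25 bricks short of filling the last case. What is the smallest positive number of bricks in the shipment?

Being 25 short of a full case of size k means N ≡ −25 (mod k), i.e. N + 25 is a multiple of each size.
55 = 5 × 11
187 = 11 × 17
253 = 11 × 23
LCM(55, 187, 253) = 5 × 11 × 17 × 23 = 21505.
Smallest positive N is 21505 − 25 = 21480.

21480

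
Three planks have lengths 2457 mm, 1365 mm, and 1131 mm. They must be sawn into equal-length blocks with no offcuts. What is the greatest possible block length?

This is the greatest common divisor of 2457, 1365, and 1131.
2457 = 3^3 × 7 × 13
1365 = 3 × 5 × 7 × 13
1131 = 3 × 13 × 29
gcd(2457, 1365, 1131) = 3 × 13 = 39.

39 mm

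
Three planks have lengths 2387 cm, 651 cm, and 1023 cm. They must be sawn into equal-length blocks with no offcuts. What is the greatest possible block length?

31 cm

The block length must divide every plank, so the greatest is gcd(2387, 651, 1023).
2387 = 7 × 11 × 31
651 = 3 × 7 × 31
1023 = 3 × 11 × 31
gcd(2387, 651, 1023) = 31.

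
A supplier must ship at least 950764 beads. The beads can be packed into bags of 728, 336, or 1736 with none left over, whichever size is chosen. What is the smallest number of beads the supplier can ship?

The number of beads must be a common multiple of 728, 336, and 1736, so a multiple of their LCM.
728 = 2^3 × 7 × 13
336 = 2^4 × 3 × 7
1736 = 2^3 × 7 × 31
LCM(728, 336, 1736) = 2^4 × 3 × 7 × 13 × 31 = 135408.
Smallest multiple of 135408 that is ≥ 950764: ⌈950764/135408⌉ × 135408 = 8 × 135408 = 1083264.

1083264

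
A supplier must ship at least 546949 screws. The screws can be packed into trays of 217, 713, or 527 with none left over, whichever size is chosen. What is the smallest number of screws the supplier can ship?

593929

The number of screws must be a common multiple of 217, 713, and 527, so a multiple of their LCM.
217 = 7 × 31
713 = 23 × 31
527 = 17 × 31
LCM(217, 713, 527) = 7 × 17 × 23 × 31 = 84847.
Smallest multiple of 84847 that is ≥ 546949: ⌈546949/84847⌉ × 84847 = 7 × 84847 = 593929.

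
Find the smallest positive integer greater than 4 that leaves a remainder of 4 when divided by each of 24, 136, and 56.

2860

N − 4 must be a common multiple of 24, 136, and 56.
24 = 2^3 × 3
136 = 2^3 × 17
56 = 2^3 × 7
LCM(24, 136, 56) = 2^3 × 3 × 7 × 17 = 2856.
Smallest N > 4 is LCM + 4 = 2856 + 4 = 2860.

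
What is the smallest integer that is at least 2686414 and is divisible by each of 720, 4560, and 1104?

The integer must be a common multiple of 720, 4560, and 1104, so a multiple of their LCM.
720 = 2^4 × 3^2 × 5
4560 = 2^4 × 3 × 5 × 19
1104 = 2^4 × 3 × 23
LCM(720, 4560, 1104) = 2^4 × 3^2 × 5 × 19 × 23 = 314640.
Smallest multiple of 314640 that is ≥ 2686414: ⌈2686414/314640⌉ × 314640 = 9 × 314640 = 2831760.

2831760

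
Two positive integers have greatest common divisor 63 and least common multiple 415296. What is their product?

For any two positive integers, gcd × lcm = product = 63 × 415296 = 26163648.

26163648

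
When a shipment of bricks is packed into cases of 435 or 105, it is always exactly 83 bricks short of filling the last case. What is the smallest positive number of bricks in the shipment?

2962

Being 83 short of a full case of size k means N ≡ −83 (mod k), i.e. N + 83 is a multiple of each size.
435 = 3 × 5 × 29
105 = 3 × 5 × 7
LCM(435, 105) = 3 × 5 × 7 × 29 = 3045.
Smallest positive N is 3045 − 83 = 2962.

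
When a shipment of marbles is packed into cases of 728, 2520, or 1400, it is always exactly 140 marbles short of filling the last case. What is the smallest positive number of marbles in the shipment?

163660

Being 140 short of a full case of size k means N ≡ −140 (mod k), i.e. N + 140 is a multiple of each size.
728 = 2^3 × 7 × 13
2520 = 2^3 × 3^2 × 5 × 7
1400 = 2^3 × 5^2 × 7
LCM(728, 2520, 1400) = 2^3 × 3^2 × 5^2 × 7 × 13 = 163800.
Smallest positive N is 163800 − 140 = 163660.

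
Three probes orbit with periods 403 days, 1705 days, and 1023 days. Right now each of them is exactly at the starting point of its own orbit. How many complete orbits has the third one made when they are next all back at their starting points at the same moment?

65 orbits

They are all back at their starting positions together after one LCM of the periods.
403 = 13 × 31
1705 = 5 × 11 × 31
1023 = 3 × 11 × 31
LCM(403, 1705, 1023) = 3 × 5 × 11 × 13 × 31 = 66495.
Orbits for period 1023: 66495 / 1023 = 65.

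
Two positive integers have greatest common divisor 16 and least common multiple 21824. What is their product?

349184

For any two positive integers, gcd × lcm = product = 16 × 21824 = 349184.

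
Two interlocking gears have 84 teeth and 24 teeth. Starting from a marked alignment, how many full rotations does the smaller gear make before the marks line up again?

7 rotations

They are all back at their starting positions together after one LCM of the periods.
84 = 2^2 × 3 × 7
24 = 2^3 × 3
LCM(84, 24) = 2^3 × 3 × 7 = 168.
Rotations for period 24: 168 / 24 = 7.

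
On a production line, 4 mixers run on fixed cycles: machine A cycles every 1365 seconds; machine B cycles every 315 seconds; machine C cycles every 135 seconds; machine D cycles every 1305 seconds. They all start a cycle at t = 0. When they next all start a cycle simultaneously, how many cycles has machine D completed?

The first common completion time is the LCM of the periods.
1365 = 3 × 5 × 7 × 13
315 = 3^2 × 5 × 7
135 = 3^3 × 5
1305 = 3^2 × 5 × 29
LCM(1365, 315, 135, 1305) = 3^3 × 5 × 7 × 13 × 29 = 356265.
Cycles for period 1305: 356265 / 1305 = 273.

273 cycles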